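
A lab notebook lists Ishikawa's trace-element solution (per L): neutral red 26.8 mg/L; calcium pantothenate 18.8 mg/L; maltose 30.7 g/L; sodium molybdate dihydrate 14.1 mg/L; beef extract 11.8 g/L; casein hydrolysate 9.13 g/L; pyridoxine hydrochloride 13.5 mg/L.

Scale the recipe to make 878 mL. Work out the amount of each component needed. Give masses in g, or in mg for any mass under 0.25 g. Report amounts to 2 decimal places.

Scale factor relative to 1 L: 0.878.
neutral red: 26.8 mg/L × 0.878 L = 23.53 mg
calcium pantothenate: 18.8 mg/L × 0.878 L = 16.51 mg
maltose: 30.7 g/L × 0.878 L = 26.95 g
sodium molybdate dihydrate: 14.1 mg/L × 0.878 L = 12.38 mg
beef extract: 11.8 g/L × 0.878 L = 10.36 g
casein hydrolysate: 9.13 g/L × 0.878 L = 8.02 g
pyridoxine hydrochloride: 13.5 mg/L × 0.878 L = 11.85 mg

neutral red 23.53 mg; calcium pantothenate 16.51 mg; maltose 26.95 g; sodium molybdate dihydrate 12.38 mg; beef extract 10.36 g; casein hydrolysate 8.02 g; pyridoxine hydrochloride 11.85 mg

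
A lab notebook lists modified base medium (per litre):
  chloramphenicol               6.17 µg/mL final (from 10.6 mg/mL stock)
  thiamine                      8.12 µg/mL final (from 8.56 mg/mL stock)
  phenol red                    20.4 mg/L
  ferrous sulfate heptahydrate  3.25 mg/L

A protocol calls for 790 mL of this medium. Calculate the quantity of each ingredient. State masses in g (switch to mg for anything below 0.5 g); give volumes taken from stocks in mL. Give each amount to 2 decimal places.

chloramphenicol 0.46 mL; thiamine 0.75 mL; phenol red 16.12 mg; ferrous sulfate heptahydrate 2.57 mg

Target volume = 790 mL = 0.79 L.
chloramphenicol: C1V1 = C2V2 → 6.17 µg/mL × 790 mL ÷ 10600 µg/mL = 0.46 mL
thiamine: dilute stock: 8.12 µg/mL × 790 mL ÷ 8560 µg/mL = 0.75 mL
phenol red: 20.4 mg/L × 0.79 L = 16.12 mg
ferrous sulfate heptahydrate: 3.25 mg/L × 0.79 L = 2.57 mg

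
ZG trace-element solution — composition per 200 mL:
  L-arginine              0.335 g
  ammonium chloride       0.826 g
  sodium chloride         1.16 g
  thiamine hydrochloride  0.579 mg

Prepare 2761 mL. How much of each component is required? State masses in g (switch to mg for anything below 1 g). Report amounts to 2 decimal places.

Scale factor = 2761 mL / 200 mL = 13.805.
L-arginine: 0.335 g × (2761 mL / 200 mL) = 4.62 g
ammonium chloride: 0.826 g × (2761 mL / 200 mL) = 11.40 g
sodium chloride: 1.16 g × (2761 mL / 200 mL) = 16.01 g
thiamine hydrochloride: 0.579 mg × (2761 mL / 200 mL) = 7.99 mg

L-arginine 4.62 g; ammonium chloride 11.40 g; sodium chloride 16.01 g; thiamine hydrochloride 7.99 mg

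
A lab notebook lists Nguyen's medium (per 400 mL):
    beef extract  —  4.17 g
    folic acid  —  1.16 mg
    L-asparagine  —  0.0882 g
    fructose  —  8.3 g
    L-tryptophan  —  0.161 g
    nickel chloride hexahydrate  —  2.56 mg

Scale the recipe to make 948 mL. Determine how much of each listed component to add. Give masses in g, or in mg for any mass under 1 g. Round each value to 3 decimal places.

Scale factor = 948 mL / 400 mL = 2.37.
beef extract: 4.17 g × (948 mL / 400 mL) = 9.883 g
folic acid: 1.16 mg × (948 mL / 400 mL) = 2.749 mg
L-asparagine: 0.0882 g × (948 mL / 400 mL) = 0.209034 g = 209.034 mg
fructose: 8.3 g × (948 mL / 400 mL) = 19.671 g
L-tryptophan: 0.161 g × (948 mL / 400 mL) = 0.38157 g = 381.570 mg
nickel chloride hexahydrate: 2.56 mg × (948 mL / 400 mL) = 6.067 mg

beef extract 9.883 g; folic acid 2.749 mg; L-asparagine 209.034 mg; fructose 19.671 g; L-tryptophan 381.570 mg; nickel chloride hexahydrate 6.067 mg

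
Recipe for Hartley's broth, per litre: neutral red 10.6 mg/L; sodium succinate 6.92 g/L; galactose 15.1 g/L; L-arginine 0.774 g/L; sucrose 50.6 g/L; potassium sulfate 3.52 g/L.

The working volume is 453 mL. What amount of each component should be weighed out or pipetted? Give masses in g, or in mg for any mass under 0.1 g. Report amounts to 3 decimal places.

Target volume = 453 mL = 0.453 L.
neutral red: 10.6 mg/L × 0.453 L = 4.802 mg
sodium succinate: 6.92 g/L × 0.453 L = 3.135 g
galactose: 15.1 g/L × 0.453 L = 6.840 g
L-arginine: 0.774 g/L × 0.453 L = 0.351 g
sucrose: 50.6 g/L × 0.453 L = 22.922 g
potassium sulfate: 3.52 g/L × 0.453 L = 1.595 g

neutral red 4.802 mg; sodium succinate 3.135 g; galactose 6.840 g; L-arginine 0.351 g; sucrose 22.922 g; potassium sulfate 1.595 g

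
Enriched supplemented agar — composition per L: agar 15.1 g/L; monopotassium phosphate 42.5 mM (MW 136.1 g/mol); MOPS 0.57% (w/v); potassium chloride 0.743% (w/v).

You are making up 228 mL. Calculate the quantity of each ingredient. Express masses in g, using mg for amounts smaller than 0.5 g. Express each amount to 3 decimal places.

agar 3.443 g; monopotassium phosphate 1.319 g; MOPS 1.300 g; potassium chloride 1.694 g

Target volume = 228 mL = 0.228 L.
agar: 15.1 g/L × 0.228 L = 3.443 g
monopotassium phosphate: 42.5 mmol/L × 136.1 g/mol × 0.228 L ÷ 1000 = 1.319 g
MOPS: 0.57 g per 100 mL × 228 mL ÷ 100 = 1.300 g
potassium chloride: 0.743% w/v = 7.43 g/L → 7.43 × 0.228 L = 1.694 g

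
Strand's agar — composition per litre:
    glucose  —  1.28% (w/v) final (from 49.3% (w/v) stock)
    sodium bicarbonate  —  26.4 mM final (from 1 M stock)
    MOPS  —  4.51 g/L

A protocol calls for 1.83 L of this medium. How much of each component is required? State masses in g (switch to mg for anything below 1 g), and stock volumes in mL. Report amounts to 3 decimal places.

glucose 47.513 mL; sodium bicarbonate 48.312 mL; MOPS 8.253 g

Working volume: 1.83 L.
glucose: dilute stock: 1.28% ÷ 49.3% × 1830 mL = 47.513 mL
sodium bicarbonate: C1V1 = C2V2 → 26.4 mM × 1830 mL ÷ 1000 mM = 48.312 mL
MOPS: 4.51 g/L × 1.83 L = 8.253 g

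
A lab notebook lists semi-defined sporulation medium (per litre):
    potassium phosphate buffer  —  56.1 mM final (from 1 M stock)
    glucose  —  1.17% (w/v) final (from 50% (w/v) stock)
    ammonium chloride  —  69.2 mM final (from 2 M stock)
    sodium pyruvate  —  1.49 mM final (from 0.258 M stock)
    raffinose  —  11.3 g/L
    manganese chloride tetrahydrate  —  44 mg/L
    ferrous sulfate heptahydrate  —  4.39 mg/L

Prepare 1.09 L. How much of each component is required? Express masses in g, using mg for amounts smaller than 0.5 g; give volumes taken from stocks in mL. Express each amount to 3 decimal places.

Scale factor relative to 1 L: 1.09.
potassium phosphate buffer: dilute stock: 56.1 mM × 1090 mL ÷ 1000 mM = 61.149 mL
glucose: dilute stock: 1.17% ÷ 50% × 1090 mL = 25.506 mL
ammonium chloride: V = C2·V2/C1 = 69.2 mM × 1090 mL ÷ 2000 mM = 37.714 mL
sodium pyruvate: dilute stock: 1.49 mM × 1090 mL ÷ 258 mM = 6.295 mL
raffinose: 11.3 g/L × 1.09 L = 12.317 g
manganese chloride tetrahydrate: 44 mg/L × 1.09 L = 47.960 mg
ferrous sulfate heptahydrate: 4.39 mg/L × 1.09 L = 4.785 mg

potassium phosphate buffer 61.149 mL; glucose 25.506 mL; ammonium chloride 37.714 mL; sodium pyruvate 6.295 mL; raffinose 12.317 g; manganese chloride tetrahydrate 47.960 mg; ferrous sulfate heptahydrate 4.785 mg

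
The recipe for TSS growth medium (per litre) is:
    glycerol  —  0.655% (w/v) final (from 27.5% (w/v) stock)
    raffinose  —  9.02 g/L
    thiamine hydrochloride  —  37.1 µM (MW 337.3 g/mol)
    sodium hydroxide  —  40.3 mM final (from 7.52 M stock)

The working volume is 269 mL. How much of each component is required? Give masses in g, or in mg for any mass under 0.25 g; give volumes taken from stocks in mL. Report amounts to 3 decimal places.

glycerol 6.407 mL; raffinose 2.426 g; thiamine hydrochloride 3.366 mg; sodium hydroxide 1.442 mL

Target volume = 269 mL = 0.269 L.
glycerol: C1V1 = C2V2 → 0.655% ÷ 27.5% × 269 mL = 6.407 mL
raffinose: 9.02 g/L × 0.269 L = 2.426 g
thiamine hydrochloride: 37.1 µmol/L × 337.3 g/mol × 0.269 L ÷ 1000 = 3.366 mg
sodium hydroxide: C1V1 = C2V2 → 40.3 mM × 269 mL ÷ 7520 mM = 1.442 mL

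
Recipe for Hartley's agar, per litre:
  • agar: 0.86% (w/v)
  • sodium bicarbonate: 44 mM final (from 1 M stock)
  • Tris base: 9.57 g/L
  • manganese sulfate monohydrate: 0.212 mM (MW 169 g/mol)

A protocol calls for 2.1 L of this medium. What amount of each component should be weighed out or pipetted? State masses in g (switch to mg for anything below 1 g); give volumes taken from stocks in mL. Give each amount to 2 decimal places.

Scale factor relative to 1 L: 2.1.
agar: 0.86 g per 100 mL × 2100 mL ÷ 100 = 18.06 g
sodium bicarbonate: C1V1 = C2V2 → 44 mM × 2100 mL ÷ 1000 mM = 92.40 mL
Tris base: 9.57 g/L × 2.1 L = 20.10 g
manganese sulfate monohydrate: 0.212 mmol/L × 169 mg/mmol × 2.1 L = 75.24 mg

agar 18.06 g; sodium bicarbonate 92.40 mL; Tris base 20.10 g; manganese sulfate monohydrate 75.24 mg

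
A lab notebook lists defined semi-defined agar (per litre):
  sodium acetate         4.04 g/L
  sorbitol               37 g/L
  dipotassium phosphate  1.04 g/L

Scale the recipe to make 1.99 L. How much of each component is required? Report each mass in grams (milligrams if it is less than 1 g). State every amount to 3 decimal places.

Working volume: 1.99 L.
sodium acetate: 4.04 g/L × 1.99 L = 8.040 g
sorbitol: 37 g/L × 1.99 L = 73.630 g
dipotassium phosphate: 1.04 g/L × 1.99 L = 2.070 g

sodium acetate 8.040 g; sorbitol 73.630 g; dipotassium phosphate 2.070 g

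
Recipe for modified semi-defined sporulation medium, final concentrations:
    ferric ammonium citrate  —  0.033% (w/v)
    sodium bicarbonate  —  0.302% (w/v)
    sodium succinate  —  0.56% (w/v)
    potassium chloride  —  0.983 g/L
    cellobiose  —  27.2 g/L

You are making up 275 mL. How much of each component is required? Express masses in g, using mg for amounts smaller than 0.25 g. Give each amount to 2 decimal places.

ferric ammonium citrate 90.75 mg; sodium bicarbonate 0.83 g; sodium succinate 1.54 g; potassium chloride 0.27 g; cellobiose 7.48 g

Target volume = 275 mL = 0.275 L.
ferric ammonium citrate: 0.033 g per 100 mL × 275 mL ÷ 100 = 0.09075 g = 90.75 mg
sodium bicarbonate: 0.302 g per 100 mL × 275 mL ÷ 100 = 0.83 g
sodium succinate: 0.56 g per 100 mL × 275 mL ÷ 100 = 1.54 g
potassium chloride: 0.983 g/L × 0.275 L = 0.27 g
cellobiose: 27.2 g/L × 0.275 L = 7.48 g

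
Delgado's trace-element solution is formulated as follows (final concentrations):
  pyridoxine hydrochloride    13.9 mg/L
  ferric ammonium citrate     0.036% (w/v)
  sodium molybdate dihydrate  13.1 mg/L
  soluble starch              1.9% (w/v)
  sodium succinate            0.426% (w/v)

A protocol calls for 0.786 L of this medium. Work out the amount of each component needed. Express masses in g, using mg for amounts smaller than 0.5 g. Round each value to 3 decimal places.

Scale factor relative to 1 L: 0.786.
pyridoxine hydrochloride: 13.9 mg/L × 0.786 L = 10.925 mg
ferric ammonium citrate: 0.036% w/v = 0.36 g/L → 0.36 × 0.786 L = 0.28296 g = 282.960 mg
sodium molybdate dihydrate: 13.1 mg/L × 0.786 L = 10.297 mg
soluble starch: 1.9 g per 100 mL × 786 mL ÷ 100 = 14.934 g
sodium succinate: 0.426% w/v = 4.26 g/L → 4.26 × 0.786 L = 3.348 g

pyridoxine hydrochloride 10.925 mg; ferric ammonium citrate 282.960 mg; sodium molybdate dihydrate 10.297 mg; soluble starch 14.934 g; sodium succinate 3.348 g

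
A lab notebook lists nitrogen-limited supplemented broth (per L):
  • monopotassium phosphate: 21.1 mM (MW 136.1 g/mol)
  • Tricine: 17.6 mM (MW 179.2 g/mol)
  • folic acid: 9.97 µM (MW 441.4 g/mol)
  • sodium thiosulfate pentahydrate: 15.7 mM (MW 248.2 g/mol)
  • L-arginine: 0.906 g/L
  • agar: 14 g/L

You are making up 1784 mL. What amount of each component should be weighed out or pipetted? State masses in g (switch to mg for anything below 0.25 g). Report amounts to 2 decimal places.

monopotassium phosphate 5.12 g; Tricine 5.63 g; folic acid 7.85 mg; sodium thiosulfate pentahydrate 6.95 g; L-arginine 1.62 g; agar 24.98 g

Working volume: 1784 mL = 1.784 L.
monopotassium phosphate: 21.1 mmol/L × 136.1 g/mol × 1.784 L ÷ 1000 = 5.12 g
Tricine: 17.6 mmol/L × 179.2 g/mol × 1.784 L ÷ 1000 = 5.63 g
folic acid: 9.97 µmol/L × 441.4 g/mol × 1.784 L ÷ 1000 = 7.85 mg
sodium thiosulfate pentahydrate: 15.7 mmol/L × 248.2 g/mol × 1.784 L ÷ 1000 = 6.95 g
L-arginine: 0.906 g/L × 1.784 L = 1.62 g
agar: 14 g/L × 1.784 L = 24.98 g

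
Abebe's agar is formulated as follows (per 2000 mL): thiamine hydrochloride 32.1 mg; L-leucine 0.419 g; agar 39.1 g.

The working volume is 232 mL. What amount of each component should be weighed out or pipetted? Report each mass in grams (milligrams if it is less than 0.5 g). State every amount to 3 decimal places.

Scale factor = 232 mL / 2000 mL = 0.116.
thiamine hydrochloride: 32.1 mg × (232 mL / 2000 mL) = 3.724 mg
L-leucine: 0.419 g × (232 mL / 2000 mL) = 0.048604 g = 48.604 mg
agar: 39.1 g × (232 mL / 2000 mL) = 4.536 g

thiamine hydrochloride 3.724 mg; L-leucine 48.604 mg; agar 4.536 g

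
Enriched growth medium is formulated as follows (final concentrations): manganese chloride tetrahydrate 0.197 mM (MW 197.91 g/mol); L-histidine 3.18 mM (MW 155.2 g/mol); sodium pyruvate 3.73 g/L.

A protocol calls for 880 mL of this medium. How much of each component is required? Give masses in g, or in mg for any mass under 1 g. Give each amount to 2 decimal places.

manganese chloride tetrahydrate 34.31 mg; L-histidine 434.31 mg; sodium pyruvate 3.28 g

Scale factor relative to 1 L: 0.88.
manganese chloride tetrahydrate: 0.197 mmol/L × 197.91 mg/mmol × 0.88 L = 34.31 mg
L-histidine: 3.18 mmol/L × 155.2 mg/mmol × 0.88 L = 434.31 mg
sodium pyruvate: 3.73 g/L × 0.88 L = 3.28 g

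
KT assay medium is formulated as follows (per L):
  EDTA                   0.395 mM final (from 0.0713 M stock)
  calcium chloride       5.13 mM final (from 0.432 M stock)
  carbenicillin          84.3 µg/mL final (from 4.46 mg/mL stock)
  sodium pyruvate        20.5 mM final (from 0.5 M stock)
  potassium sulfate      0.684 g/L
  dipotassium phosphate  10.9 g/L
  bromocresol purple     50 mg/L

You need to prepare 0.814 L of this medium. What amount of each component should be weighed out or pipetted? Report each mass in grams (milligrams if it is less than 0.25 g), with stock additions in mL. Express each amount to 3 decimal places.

EDTA 4.510 mL; calcium chloride 9.666 mL; carbenicillin 15.386 mL; sodium pyruvate 33.374 mL; potassium sulfate 0.557 g; dipotassium phosphate 8.873 g; bromocresol purple 40.700 mg

Working volume: 0.814 L.
EDTA: V = C2·V2/C1 = 0.395 mM × 814 mL ÷ 71.3 mM = 4.510 mL
calcium chloride: dilute stock: 5.13 mM × 814 mL ÷ 432 mM = 9.666 mL
carbenicillin: C1V1 = C2V2 → 84.3 µg/mL × 814 mL ÷ 4460 µg/mL = 15.386 mL
sodium pyruvate: dilute stock: 20.5 mM × 814 mL ÷ 500 mM = 33.374 mL
potassium sulfate: 0.684 g/L × 0.814 L = 0.557 g
dipotassium phosphate: 10.9 g/L × 0.814 L = 8.873 g
bromocresol purple: 50 mg/L × 0.814 L = 40.700 mg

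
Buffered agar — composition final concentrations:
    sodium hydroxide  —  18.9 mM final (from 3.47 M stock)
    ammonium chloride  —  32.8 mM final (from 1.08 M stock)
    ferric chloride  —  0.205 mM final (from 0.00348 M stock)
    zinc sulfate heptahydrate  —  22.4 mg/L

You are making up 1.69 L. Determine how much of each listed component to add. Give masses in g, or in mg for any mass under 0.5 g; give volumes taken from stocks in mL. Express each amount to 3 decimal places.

Scale factor relative to 1 L: 1.69.
sodium hydroxide: C1V1 = C2V2 → 18.9 mM × 1690 mL ÷ 3470 mM = 9.205 mL
ammonium chloride: dilute stock: 32.8 mM × 1690 mL ÷ 1080 mM = 51.326 mL
ferric chloride: V = C2·V2/C1 = 0.205 mM × 1690 mL ÷ 3.48 mM = 99.555 mL
zinc sulfate heptahydrate: 22.4 mg/L × 1.69 L = 37.856 mg

sodium hydroxide 9.205 mL; ammonium chloride 51.326 mL; ferric chloride 99.555 mL; zinc sulfate heptahydrate 37.856 mg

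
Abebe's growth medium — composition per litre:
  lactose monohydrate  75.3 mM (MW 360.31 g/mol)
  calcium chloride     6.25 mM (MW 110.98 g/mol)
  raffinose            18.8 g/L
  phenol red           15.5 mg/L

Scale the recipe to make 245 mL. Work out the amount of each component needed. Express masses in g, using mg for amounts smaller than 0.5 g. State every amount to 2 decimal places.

Scale factor relative to 1 L: 0.245.
lactose monohydrate: 75.3 mmol/L × 360.31 g/mol × 0.245 L ÷ 1000 = 6.65 g
calcium chloride: 6.25 mmol/L × 110.98 mg/mmol × 0.245 L = 169.94 mg
raffinose: 18.8 g/L × 0.245 L = 4.61 g
phenol red: 15.5 mg/L × 0.245 L = 3.80 mg

lactose monohydrate 6.65 g; calcium chloride 169.94 mg; raffinose 4.61 g; phenol red 3.80 mg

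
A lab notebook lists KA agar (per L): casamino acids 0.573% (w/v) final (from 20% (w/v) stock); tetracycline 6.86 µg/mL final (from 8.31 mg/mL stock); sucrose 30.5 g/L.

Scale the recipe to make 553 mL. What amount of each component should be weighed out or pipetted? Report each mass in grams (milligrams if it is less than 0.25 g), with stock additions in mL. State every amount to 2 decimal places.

casamino acids 15.84 mL; tetracycline 0.46 mL; sucrose 16.87 g

Target volume = 553 mL = 0.553 L.
casamino acids: V = C2·V2/C1 = 0.573% ÷ 20% × 553 mL = 15.84 mL
tetracycline: C1V1 = C2V2 → 6.86 µg/mL × 553 mL ÷ 8310 µg/mL = 0.46 mL
sucrose: 30.5 g/L × 0.553 L = 16.87 g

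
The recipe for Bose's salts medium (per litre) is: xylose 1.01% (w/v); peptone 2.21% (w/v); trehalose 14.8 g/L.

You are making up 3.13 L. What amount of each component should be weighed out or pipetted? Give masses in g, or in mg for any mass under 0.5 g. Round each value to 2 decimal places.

xylose 31.61 g; peptone 69.17 g; trehalose 46.32 g

Working volume: 3.13 L.
xylose: 1.01% w/v = 10.1 g/L → 10.1 × 3.13 L = 31.61 g
peptone: 2.21 g per 100 mL × 3130 mL ÷ 100 = 69.17 g
trehalose: 14.8 g/L × 3.13 L = 46.32 g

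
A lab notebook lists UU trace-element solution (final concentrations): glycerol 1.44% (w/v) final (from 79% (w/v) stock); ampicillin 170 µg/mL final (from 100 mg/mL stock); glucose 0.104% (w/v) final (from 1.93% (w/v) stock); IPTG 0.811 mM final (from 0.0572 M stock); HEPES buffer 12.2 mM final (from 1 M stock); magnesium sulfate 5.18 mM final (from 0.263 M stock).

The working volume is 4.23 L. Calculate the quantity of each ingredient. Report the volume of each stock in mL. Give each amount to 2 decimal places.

glycerol 77.10 mL; ampicillin 7.19 mL; glucose 227.94 mL; IPTG 59.97 mL; HEPES buffer 51.61 mL; magnesium sulfate 83.31 mL

Working volume: 4.23 L.
glycerol: C1V1 = C2V2 → 1.44% ÷ 79% × 4230 mL = 77.10 mL
ampicillin: V = C2·V2/C1 = 170 µg/mL × 4230 mL ÷ 100000 µg/mL = 7.19 mL
glucose: C1V1 = C2V2 → 0.104% ÷ 1.93% × 4230 mL = 227.94 mL
IPTG: C1V1 = C2V2 → 0.811 mM × 4230 mL ÷ 57.2 mM = 59.97 mL
HEPES buffer: C1V1 = C2V2 → 12.2 mM × 4230 mL ÷ 1000 mM = 51.61 mL
magnesium sulfate: dilute stock: 5.18 mM × 4230 mL ÷ 263 mM = 83.31 mL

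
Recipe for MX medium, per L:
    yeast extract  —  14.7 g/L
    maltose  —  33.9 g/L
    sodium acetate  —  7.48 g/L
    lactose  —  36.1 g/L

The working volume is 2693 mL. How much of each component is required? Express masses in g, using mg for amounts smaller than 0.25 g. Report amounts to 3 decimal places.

Scale factor relative to 1 L: 2.693.
yeast extract: 14.7 g/L × 2.693 L = 39.587 g
maltose: 33.9 g/L × 2.693 L = 91.293 g
sodium acetate: 7.48 g/L × 2.693 L = 20.144 g
lactose: 36.1 g/L × 2.693 L = 97.217 g

yeast extract 39.587 g; maltose 91.293 g; sodium acetate 20.144 g; lactose 97.217 g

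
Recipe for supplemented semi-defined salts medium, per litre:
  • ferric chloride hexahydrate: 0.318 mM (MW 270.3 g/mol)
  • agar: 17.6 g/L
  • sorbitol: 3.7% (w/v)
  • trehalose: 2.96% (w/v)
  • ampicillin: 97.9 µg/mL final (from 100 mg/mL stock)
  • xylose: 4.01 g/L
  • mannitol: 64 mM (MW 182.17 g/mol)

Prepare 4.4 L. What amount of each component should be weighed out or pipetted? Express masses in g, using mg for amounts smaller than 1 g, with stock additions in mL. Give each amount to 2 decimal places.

Scale factor relative to 1 L: 4.4.
ferric chloride hexahydrate: 0.318 mmol/L × 270.3 mg/mmol × 4.4 L = 378.20 mg
agar: 17.6 g/L × 4.4 L = 77.44 g
sorbitol: 3.7% w/v = 37 g/L → 37 × 4.4 L = 162.80 g
trehalose: 2.96% w/v = 29.6 g/L → 29.6 × 4.4 L = 130.24 g
ampicillin: C1V1 = C2V2 → 97.9 µg/mL × 4400 mL ÷ 100000 µg/mL = 4.31 mL
xylose: 4.01 g/L × 4.4 L = 17.64 g
mannitol: 64 mmol/L × 182.17 g/mol × 4.4 L ÷ 1000 = 51.30 g

ferric chloride hexahydrate 378.20 mg; agar 77.44 g; sorbitol 162.80 g; trehalose 130.24 g; ampicillin 4.31 mL; xylose 17.64 g; mannitol 51.30 g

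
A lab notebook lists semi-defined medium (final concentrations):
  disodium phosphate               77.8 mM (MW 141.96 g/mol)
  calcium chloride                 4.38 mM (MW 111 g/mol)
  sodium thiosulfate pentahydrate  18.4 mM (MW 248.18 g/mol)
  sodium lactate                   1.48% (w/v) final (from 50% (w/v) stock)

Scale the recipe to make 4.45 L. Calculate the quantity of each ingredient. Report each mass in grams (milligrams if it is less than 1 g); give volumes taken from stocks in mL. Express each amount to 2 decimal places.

Scale factor relative to 1 L: 4.45.
disodium phosphate: 77.8 mmol/L × 141.96 g/mol × 4.45 L ÷ 1000 = 49.15 g
calcium chloride: 4.38 mmol/L × 111 g/mol × 4.45 L ÷ 1000 = 2.16 g
sodium thiosulfate pentahydrate: 18.4 mmol/L × 248.18 g/mol × 4.45 L ÷ 1000 = 20.32 g
sodium lactate: V = C2·V2/C1 = 1.48% ÷ 50% × 4450 mL = 131.72 mL

disodium phosphate 49.15 g; calcium chloride 2.16 g; sodium thiosulfate pentahydrate 20.32 g; sodium lactate 131.72 mL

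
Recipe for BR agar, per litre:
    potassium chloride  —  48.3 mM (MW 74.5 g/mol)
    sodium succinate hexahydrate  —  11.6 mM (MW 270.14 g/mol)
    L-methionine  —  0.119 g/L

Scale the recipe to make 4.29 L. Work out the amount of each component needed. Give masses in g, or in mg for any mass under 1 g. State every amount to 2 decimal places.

potassium chloride 15.44 g; sodium succinate hexahydrate 13.44 g; L-methionine 510.51 mg

Scale factor relative to 1 L: 4.29.
potassium chloride: 48.3 mmol/L × 74.5 g/mol × 4.29 L ÷ 1000 = 15.44 g
sodium succinate hexahydrate: 11.6 mmol/L × 270.14 g/mol × 4.29 L ÷ 1000 = 13.44 g
L-methionine: 0.119 g/L × 4.29 L = 0.51051 g = 510.51 mg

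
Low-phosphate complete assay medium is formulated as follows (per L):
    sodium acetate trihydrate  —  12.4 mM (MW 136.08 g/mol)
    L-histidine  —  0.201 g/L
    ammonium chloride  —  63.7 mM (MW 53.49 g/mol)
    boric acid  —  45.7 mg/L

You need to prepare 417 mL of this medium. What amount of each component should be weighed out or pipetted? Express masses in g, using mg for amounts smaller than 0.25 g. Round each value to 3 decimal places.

Working volume: 417 mL = 0.417 L.
sodium acetate trihydrate: 12.4 mmol/L × 136.08 g/mol × 0.417 L ÷ 1000 = 0.704 g
L-histidine: 0.201 g/L × 0.417 L = 0.083817 g = 83.817 mg
ammonium chloride: 63.7 mmol/L × 53.49 g/mol × 0.417 L ÷ 1000 = 1.421 g
boric acid: 45.7 mg/L × 0.417 L = 19.057 mg

sodium acetate trihydrate 0.704 g; L-histidine 83.817 mg; ammonium chloride 1.421 g; boric acid 19.057 mg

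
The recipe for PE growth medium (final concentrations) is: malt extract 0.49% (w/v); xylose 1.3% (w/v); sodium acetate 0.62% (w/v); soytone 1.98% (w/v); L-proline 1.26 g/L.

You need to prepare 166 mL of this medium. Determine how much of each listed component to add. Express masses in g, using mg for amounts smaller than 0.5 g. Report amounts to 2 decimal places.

malt extract 0.81 g; xylose 2.16 g; sodium acetate 1.03 g; soytone 3.29 g; L-proline 209.16 mg

Scale factor relative to 1 L: 0.166.
malt extract: 0.49 g per 100 mL × 166 mL ÷ 100 = 0.81 g
xylose: 1.3% w/v = 13 g/L → 13 × 0.166 L = 2.16 g
sodium acetate: 0.62% w/v = 6.2 g/L → 6.2 × 0.166 L = 1.03 g
soytone: 1.98 g per 100 mL × 166 mL ÷ 100 = 3.29 g
L-proline: 1.26 g/L × 0.166 L = 0.20916 g = 209.16 mg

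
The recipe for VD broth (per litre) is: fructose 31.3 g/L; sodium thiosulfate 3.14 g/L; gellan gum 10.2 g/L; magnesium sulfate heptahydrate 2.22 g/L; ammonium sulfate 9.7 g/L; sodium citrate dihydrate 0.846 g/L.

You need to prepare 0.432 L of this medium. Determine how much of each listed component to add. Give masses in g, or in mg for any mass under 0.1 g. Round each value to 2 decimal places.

Working volume: 0.432 L.
fructose: 31.3 g/L × 0.432 L = 13.52 g
sodium thiosulfate: 3.14 g/L × 0.432 L = 1.36 g
gellan gum: 10.2 g/L × 0.432 L = 4.41 g
magnesium sulfate heptahydrate: 2.22 g/L × 0.432 L = 0.96 g
ammonium sulfate: 9.7 g/L × 0.432 L = 4.19 g
sodium citrate dihydrate: 0.846 g/L × 0.432 L = 0.37 g

fructose 13.52 g; sodium thiosulfate 1.36 g; gellan gum 4.41 g; magnesium sulfate heptahydrate 0.96 g; ammonium sulfate 4.19 g; sodium citrate dihydrate 0.37 g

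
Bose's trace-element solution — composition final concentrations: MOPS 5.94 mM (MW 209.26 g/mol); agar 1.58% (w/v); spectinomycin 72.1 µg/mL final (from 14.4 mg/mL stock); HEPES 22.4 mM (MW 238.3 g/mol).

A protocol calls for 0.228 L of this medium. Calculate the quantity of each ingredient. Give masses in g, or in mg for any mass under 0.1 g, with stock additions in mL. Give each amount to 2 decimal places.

Working volume: 0.228 L.
MOPS: 5.94 mmol/L × 209.26 g/mol × 0.228 L ÷ 1000 = 0.28 g
agar: 1.58% w/v = 15.8 g/L → 15.8 × 0.228 L = 3.60 g
spectinomycin: dilute stock: 72.1 µg/mL × 228 mL ÷ 14400 µg/mL = 1.14 mL
HEPES: 22.4 mmol/L × 238.3 g/mol × 0.228 L ÷ 1000 = 1.22 g

MOPS 0.28 g; agar 3.60 g; spectinomycin 1.14 mL; HEPES 1.22 g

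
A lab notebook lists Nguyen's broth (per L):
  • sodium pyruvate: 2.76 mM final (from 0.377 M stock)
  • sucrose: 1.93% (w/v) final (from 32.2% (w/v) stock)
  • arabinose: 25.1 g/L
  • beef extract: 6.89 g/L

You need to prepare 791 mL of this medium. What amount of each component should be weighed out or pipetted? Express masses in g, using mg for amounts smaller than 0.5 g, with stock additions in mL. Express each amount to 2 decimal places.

sodium pyruvate 5.79 mL; sucrose 47.41 mL; arabinose 19.85 g; beef extract 5.45 g

Working volume: 791 mL = 0.791 L.
sodium pyruvate: V = C2·V2/C1 = 2.76 mM × 791 mL ÷ 377 mM = 5.79 mL
sucrose: V = C2·V2/C1 = 1.93% ÷ 32.2% × 791 mL = 47.41 mL
arabinose: 25.1 g/L × 0.791 L = 19.85 g
beef extract: 6.89 g/L × 0.791 L = 5.45 g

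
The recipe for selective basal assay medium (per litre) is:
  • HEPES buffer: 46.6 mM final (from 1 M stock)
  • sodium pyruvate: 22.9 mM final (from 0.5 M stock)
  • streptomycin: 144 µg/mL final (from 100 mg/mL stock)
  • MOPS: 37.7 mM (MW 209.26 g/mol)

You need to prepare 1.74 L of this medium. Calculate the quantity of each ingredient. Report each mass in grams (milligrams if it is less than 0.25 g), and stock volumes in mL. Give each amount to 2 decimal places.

HEPES buffer 81.08 mL; sodium pyruvate 79.69 mL; streptomycin 2.51 mL; MOPS 13.73 g

Scale factor relative to 1 L: 1.74.
HEPES buffer: V = C2·V2/C1 = 46.6 mM × 1740 mL ÷ 1000 mM = 81.08 mL
sodium pyruvate: dilute stock: 22.9 mM × 1740 mL ÷ 500 mM = 79.69 mL
streptomycin: C1V1 = C2V2 → 144 µg/mL × 1740 mL ÷ 100000 µg/mL = 2.51 mL
MOPS: 37.7 mmol/L × 209.26 g/mol × 1.74 L ÷ 1000 = 13.73 g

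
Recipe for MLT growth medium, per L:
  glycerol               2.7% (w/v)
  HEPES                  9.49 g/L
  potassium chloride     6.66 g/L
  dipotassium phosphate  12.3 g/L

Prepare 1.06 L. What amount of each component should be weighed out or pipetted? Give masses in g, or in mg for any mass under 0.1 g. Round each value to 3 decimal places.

Scale factor relative to 1 L: 1.06.
glycerol: 2.7 g per 100 mL × 1060 mL ÷ 100 = 28.620 g
HEPES: 9.49 g/L × 1.06 L = 10.059 g
potassium chloride: 6.66 g/L × 1.06 L = 7.060 g
dipotassium phosphate: 12.3 g/L × 1.06 L = 13.038 g

glycerol 28.620 g; HEPES 10.059 g; potassium chloride 7.060 g; dipotassium phosphate 13.038 g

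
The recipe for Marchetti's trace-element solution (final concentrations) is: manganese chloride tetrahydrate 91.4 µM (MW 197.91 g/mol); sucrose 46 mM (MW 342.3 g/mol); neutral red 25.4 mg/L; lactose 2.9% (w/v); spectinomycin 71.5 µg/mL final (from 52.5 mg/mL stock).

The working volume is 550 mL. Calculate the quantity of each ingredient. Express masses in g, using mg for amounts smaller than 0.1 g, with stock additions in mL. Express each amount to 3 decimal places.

manganese chloride tetrahydrate 9.949 mg; sucrose 8.660 g; neutral red 13.970 mg; lactose 15.950 g; spectinomycin 0.749 mL

Target volume = 550 mL = 0.55 L.
manganese chloride tetrahydrate: 91.4 µmol/L × 197.91 g/mol × 0.55 L ÷ 1000 = 9.949 mg
sucrose: 46 mmol/L × 342.3 g/mol × 0.55 L ÷ 1000 = 8.660 g
neutral red: 25.4 mg/L × 0.55 L = 13.970 mg
lactose: 2.9 g per 100 mL × 550 mL ÷ 100 = 15.950 g
spectinomycin: dilute stock: 71.5 µg/mL × 550 mL ÷ 52500 µg/mL = 0.749 mL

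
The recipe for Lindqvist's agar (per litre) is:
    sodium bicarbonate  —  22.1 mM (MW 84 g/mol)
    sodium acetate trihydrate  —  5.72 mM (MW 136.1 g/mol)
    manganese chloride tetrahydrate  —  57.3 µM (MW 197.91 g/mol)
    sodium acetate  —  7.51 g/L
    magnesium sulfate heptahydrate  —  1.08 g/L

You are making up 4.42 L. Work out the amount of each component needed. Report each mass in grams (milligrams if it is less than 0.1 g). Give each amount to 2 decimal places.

sodium bicarbonate 8.21 g; sodium acetate trihydrate 3.44 g; manganese chloride tetrahydrate 50.12 mg; sodium acetate 33.19 g; magnesium sulfate heptahydrate 4.77 g

Working volume: 4.42 L.
sodium bicarbonate: 22.1 mmol/L × 84 g/mol × 4.42 L ÷ 1000 = 8.21 g
sodium acetate trihydrate: 5.72 mmol/L × 136.1 g/mol × 4.42 L ÷ 1000 = 3.44 g
manganese chloride tetrahydrate: 57.3 µmol/L × 197.91 g/mol × 4.42 L ÷ 1000 = 50.12 mg
sodium acetate: 7.51 g/L × 4.42 L = 33.19 g
magnesium sulfate heptahydrate: 1.08 g/L × 4.42 L = 4.77 g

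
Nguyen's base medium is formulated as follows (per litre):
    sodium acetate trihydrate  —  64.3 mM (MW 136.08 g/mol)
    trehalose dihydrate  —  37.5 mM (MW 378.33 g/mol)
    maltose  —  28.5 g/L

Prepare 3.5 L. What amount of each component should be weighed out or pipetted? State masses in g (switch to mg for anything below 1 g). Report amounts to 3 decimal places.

Scale factor relative to 1 L: 3.5.
sodium acetate trihydrate: 64.3 mmol/L × 136.08 g/mol × 3.5 L ÷ 1000 = 30.625 g
trehalose dihydrate: 37.5 mmol/L × 378.33 g/mol × 3.5 L ÷ 1000 = 49.656 g
maltose: 28.5 g/L × 3.5 L = 99.750 g

sodium acetate trihydrate 30.625 g; trehalose dihydrate 49.656 g; maltose 99.750 g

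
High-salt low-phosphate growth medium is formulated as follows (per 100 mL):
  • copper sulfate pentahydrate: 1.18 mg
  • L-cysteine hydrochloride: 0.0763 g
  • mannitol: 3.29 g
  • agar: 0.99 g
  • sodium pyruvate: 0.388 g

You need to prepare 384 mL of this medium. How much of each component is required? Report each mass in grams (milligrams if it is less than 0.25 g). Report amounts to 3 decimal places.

copper sulfate pentahydrate 4.531 mg; L-cysteine hydrochloride 0.293 g; mannitol 12.634 g; agar 3.802 g; sodium pyruvate 1.490 g

Ratio of target to recipe volume: 384 / 100 = 3.84.
copper sulfate pentahydrate: 1.18 mg × (384 mL / 100 mL) = 4.531 mg
L-cysteine hydrochloride: 0.0763 g × (384 mL / 100 mL) = 0.293 g
mannitol: 3.29 g × (384 mL / 100 mL) = 12.634 g
agar: 0.99 g × (384 mL / 100 mL) = 3.802 g
sodium pyruvate: 0.388 g × (384 mL / 100 mL) = 1.490 g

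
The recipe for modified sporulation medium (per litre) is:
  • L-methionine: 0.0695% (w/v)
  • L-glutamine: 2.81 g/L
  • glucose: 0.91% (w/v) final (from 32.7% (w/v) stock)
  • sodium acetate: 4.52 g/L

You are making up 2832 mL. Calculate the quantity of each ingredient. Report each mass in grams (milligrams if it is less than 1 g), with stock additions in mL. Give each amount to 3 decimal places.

L-methionine 1.968 g; L-glutamine 7.958 g; glucose 78.811 mL; sodium acetate 12.801 g

Working volume: 2832 mL = 2.832 L.
L-methionine: 0.0695 g per 100 mL × 2832 mL ÷ 100 = 1.968 g
L-glutamine: 2.81 g/L × 2.832 L = 7.958 g
glucose: V = C2·V2/C1 = 0.91% ÷ 32.7% × 2832 mL = 78.811 mL
sodium acetate: 4.52 g/L × 2.832 L = 12.801 g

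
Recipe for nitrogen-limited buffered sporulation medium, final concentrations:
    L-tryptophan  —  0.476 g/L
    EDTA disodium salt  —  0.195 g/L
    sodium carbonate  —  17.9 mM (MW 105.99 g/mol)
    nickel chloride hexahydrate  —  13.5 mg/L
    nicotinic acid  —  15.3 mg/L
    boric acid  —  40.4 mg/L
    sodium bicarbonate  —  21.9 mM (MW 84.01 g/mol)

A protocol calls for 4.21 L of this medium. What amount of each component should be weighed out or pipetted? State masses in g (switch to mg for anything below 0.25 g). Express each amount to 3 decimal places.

Scale factor relative to 1 L: 4.21.
L-tryptophan: 0.476 g/L × 4.21 L = 2.004 g
EDTA disodium salt: 0.195 g/L × 4.21 L = 0.821 g
sodium carbonate: 17.9 mmol/L × 105.99 g/mol × 4.21 L ÷ 1000 = 7.987 g
nickel chloride hexahydrate: 13.5 mg/L × 4.21 L = 56.835 mg
nicotinic acid: 15.3 mg/L × 4.21 L = 64.413 mg
boric acid: 40.4 mg/L × 4.21 L = 170.084 mg
sodium bicarbonate: 21.9 mmol/L × 84.01 g/mol × 4.21 L ÷ 1000 = 7.746 g

L-tryptophan 2.004 g; EDTA disodium salt 0.821 g; sodium carbonate 7.987 g; nickel chloride hexahydrate 56.835 mg; nicotinic acid 64.413 mg; boric acid 170.084 mg; sodium bicarbonate 7.746 g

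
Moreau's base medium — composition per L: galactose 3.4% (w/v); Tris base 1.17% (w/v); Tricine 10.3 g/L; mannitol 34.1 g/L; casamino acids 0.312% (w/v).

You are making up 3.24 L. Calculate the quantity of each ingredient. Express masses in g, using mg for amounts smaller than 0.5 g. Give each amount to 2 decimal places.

Working volume: 3.24 L.
galactose: 3.4 g per 100 mL × 3240 mL ÷ 100 = 110.16 g
Tris base: 1.17 g per 100 mL × 3240 mL ÷ 100 = 37.91 g
Tricine: 10.3 g/L × 3.24 L = 33.37 g
mannitol: 34.1 g/L × 3.24 L = 110.48 g
casamino acids: 0.312 g per 100 mL × 3240 mL ÷ 100 = 10.11 g

galactose 110.16 g; Tris base 37.91 g; Tricine 33.37 g; mannitol 110.48 g; casamino acids 10.11 g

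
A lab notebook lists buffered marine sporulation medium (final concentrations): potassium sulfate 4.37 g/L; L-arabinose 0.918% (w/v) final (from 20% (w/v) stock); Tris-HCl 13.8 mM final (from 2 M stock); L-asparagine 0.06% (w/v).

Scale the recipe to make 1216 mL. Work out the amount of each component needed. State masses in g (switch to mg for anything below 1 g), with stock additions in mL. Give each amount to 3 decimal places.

Target volume = 1216 mL = 1.216 L.
potassium sulfate: 4.37 g/L × 1.216 L = 5.314 g
L-arabinose: dilute stock: 0.918% ÷ 20% × 1216 mL = 55.814 mL
Tris-HCl: C1V1 = C2V2 → 13.8 mM × 1216 mL ÷ 2000 mM = 8.390 mL
L-asparagine: 0.06 g per 100 mL × 1216 mL ÷ 100 = 0.7296 g = 729.600 mg

potassium sulfate 5.314 g; L-arabinose 55.814 mL; Tris-HCl 8.390 mL; L-asparagine 729.600 mg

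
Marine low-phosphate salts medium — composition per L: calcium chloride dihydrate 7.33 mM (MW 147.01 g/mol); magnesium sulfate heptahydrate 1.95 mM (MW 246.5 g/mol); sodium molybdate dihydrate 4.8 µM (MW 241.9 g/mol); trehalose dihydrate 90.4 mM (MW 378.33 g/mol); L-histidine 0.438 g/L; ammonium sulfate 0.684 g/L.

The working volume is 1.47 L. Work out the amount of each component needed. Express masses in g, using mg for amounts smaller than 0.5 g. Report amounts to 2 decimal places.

Working volume: 1.47 L.
calcium chloride dihydrate: 7.33 mmol/L × 147.01 g/mol × 1.47 L ÷ 1000 = 1.58 g
magnesium sulfate heptahydrate: 1.95 mmol/L × 246.5 g/mol × 1.47 L ÷ 1000 = 0.71 g
sodium molybdate dihydrate: 4.8 µmol/L × 241.9 g/mol × 1.47 L ÷ 1000 = 1.71 mg
trehalose dihydrate: 90.4 mmol/L × 378.33 g/mol × 1.47 L ÷ 1000 = 50.28 g
L-histidine: 0.438 g/L × 1.47 L = 0.64 g
ammonium sulfate: 0.684 g/L × 1.47 L = 1.01 g

calcium chloride dihydrate 1.58 g; magnesium sulfate heptahydrate 0.71 g; sodium molybdate dihydrate 1.71 mg; trehalose dihydrate 50.28 g; L-histidine 0.64 g; ammonium sulfate 1.01 g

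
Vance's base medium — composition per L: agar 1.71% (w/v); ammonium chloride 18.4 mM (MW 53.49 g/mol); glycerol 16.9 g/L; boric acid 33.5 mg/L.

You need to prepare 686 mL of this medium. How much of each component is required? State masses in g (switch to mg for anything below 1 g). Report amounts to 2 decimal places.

agar 11.73 g; ammonium chloride 675.17 mg; glycerol 11.59 g; boric acid 22.98 mg

Scale factor relative to 1 L: 0.686.
agar: 1.71% w/v = 17.1 g/L → 17.1 × 0.686 L = 11.73 g
ammonium chloride: 18.4 mmol/L × 53.49 mg/mmol × 0.686 L = 675.17 mg
glycerol: 16.9 g/L × 0.686 L = 11.59 g
boric acid: 33.5 mg/L × 0.686 L = 22.98 mg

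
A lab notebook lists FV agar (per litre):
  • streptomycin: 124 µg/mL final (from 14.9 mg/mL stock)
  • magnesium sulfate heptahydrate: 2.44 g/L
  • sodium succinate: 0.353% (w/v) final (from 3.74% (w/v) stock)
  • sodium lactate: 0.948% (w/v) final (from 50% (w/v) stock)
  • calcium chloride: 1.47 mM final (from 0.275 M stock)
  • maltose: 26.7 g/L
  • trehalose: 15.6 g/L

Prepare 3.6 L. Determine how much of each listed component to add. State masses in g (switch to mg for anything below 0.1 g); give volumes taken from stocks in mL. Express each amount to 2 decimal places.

streptomycin 29.96 mL; magnesium sulfate heptahydrate 8.78 g; sodium succinate 339.79 mL; sodium lactate 68.26 mL; calcium chloride 19.24 mL; maltose 96.12 g; trehalose 56.16 g

Scale factor relative to 1 L: 3.6.
streptomycin: V = C2·V2/C1 = 124 µg/mL × 3600 mL ÷ 14900 µg/mL = 29.96 mL
magnesium sulfate heptahydrate: 2.44 g/L × 3.6 L = 8.78 g
sodium succinate: C1V1 = C2V2 → 0.353% ÷ 3.74% × 3600 mL = 339.79 mL
sodium lactate: dilute stock: 0.948% ÷ 50% × 3600 mL = 68.26 mL
calcium chloride: C1V1 = C2V2 → 1.47 mM × 3600 mL ÷ 275 mM = 19.24 mL
maltose: 26.7 g/L × 3.6 L = 96.12 g
trehalose: 15.6 g/L × 3.6 L = 56.16 g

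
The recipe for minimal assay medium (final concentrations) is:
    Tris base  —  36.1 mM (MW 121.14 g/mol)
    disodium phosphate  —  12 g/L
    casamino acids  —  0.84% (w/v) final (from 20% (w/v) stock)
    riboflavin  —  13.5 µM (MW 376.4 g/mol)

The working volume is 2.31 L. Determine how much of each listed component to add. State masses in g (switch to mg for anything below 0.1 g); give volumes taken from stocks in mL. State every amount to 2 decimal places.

Tris base 10.10 g; disodium phosphate 27.72 g; casamino acids 97.02 mL; riboflavin 11.74 mg

Scale factor relative to 1 L: 2.31.
Tris base: 36.1 mmol/L × 121.14 g/mol × 2.31 L ÷ 1000 = 10.10 g
disodium phosphate: 12 g/L × 2.31 L = 27.72 g
casamino acids: dilute stock: 0.84% ÷ 20% × 2310 mL = 97.02 mL
riboflavin: 13.5 µmol/L × 376.4 g/mol × 2.31 L ÷ 1000 = 11.74 mg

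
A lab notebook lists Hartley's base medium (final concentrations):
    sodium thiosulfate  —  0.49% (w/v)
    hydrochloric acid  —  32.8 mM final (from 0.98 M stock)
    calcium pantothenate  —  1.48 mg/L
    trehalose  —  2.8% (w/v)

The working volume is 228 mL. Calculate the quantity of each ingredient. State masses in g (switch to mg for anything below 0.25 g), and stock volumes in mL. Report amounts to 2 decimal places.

Scale factor relative to 1 L: 0.228.
sodium thiosulfate: 0.49 g per 100 mL × 228 mL ÷ 100 = 1.12 g
hydrochloric acid: C1V1 = C2V2 → 32.8 mM × 228 mL ÷ 980 mM = 7.63 mL
calcium pantothenate: 1.48 mg/L × 0.228 L = 0.34 mg
trehalose: 2.8% w/v = 28 g/L → 28 × 0.228 L = 6.38 g

sodium thiosulfate 1.12 g; hydrochloric acid 7.63 mL; calcium pantothenate 0.34 mg; trehalose 6.38 g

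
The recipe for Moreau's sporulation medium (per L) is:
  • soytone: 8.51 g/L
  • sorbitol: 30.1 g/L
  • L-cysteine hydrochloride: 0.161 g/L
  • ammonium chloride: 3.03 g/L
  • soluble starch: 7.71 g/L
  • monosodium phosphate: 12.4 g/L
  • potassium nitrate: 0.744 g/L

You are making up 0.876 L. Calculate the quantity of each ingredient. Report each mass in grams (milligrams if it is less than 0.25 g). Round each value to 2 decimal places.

Scale factor relative to 1 L: 0.876.
soytone: 8.51 g/L × 0.876 L = 7.45 g
sorbitol: 30.1 g/L × 0.876 L = 26.37 g
L-cysteine hydrochloride: 0.161 g/L × 0.876 L = 0.141036 g = 141.04 mg
ammonium chloride: 3.03 g/L × 0.876 L = 2.65 g
soluble starch: 7.71 g/L × 0.876 L = 6.75 g
monosodium phosphate: 12.4 g/L × 0.876 L = 10.86 g
potassium nitrate: 0.744 g/L × 0.876 L = 0.65 g

soytone 7.45 g; sorbitol 26.37 g; L-cysteine hydrochloride 141.04 mg; ammonium chloride 2.65 g; soluble starch 6.75 g; monosodium phosphate 10.86 g; potassium nitrate 0.65 g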